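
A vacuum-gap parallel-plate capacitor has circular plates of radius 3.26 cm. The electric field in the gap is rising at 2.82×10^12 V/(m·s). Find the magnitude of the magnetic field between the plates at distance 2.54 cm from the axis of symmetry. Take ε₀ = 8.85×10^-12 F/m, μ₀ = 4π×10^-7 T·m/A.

Through the whole plate area (πR² = 3.339×10^-3 m²), I_d = ε₀ πR² dE/dt = 0.08333 A.
For r < R the Ampère–Maxwell law gives B(2πr) = μ₀ I_d (r²/R²), so B = μ₀ I_d r/(2πR²) = (4π×10^-7)(0.08333)(0.0254)/(2π·0.0326²) = 3.98×10^-7 T.

3.98×10^-7 T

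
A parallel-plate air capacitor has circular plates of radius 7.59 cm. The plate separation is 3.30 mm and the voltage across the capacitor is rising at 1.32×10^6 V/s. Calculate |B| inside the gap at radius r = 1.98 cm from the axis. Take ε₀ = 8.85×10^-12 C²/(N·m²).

4.40×10^-11 T

I_d = C dV/dt with C = ε₀πR²/d = 4.854×10^-11 F, so I_d = (4.854×10^-11)(1.32×10^6) = 6.407×10^-5 A.
An Ampèrian loop of radius r encloses a fraction (r/R)² of I_d. Then B·2πr = μ₀ I_d (r/R)², giving B = μ₀ I_d r/(2πR²) = 4.40×10^-11 T.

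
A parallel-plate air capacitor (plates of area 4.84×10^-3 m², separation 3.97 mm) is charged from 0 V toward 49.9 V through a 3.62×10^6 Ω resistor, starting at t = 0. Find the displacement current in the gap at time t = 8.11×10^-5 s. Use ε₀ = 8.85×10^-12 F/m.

With C = ε₀A/d = (8.85×10^-12)(4.84×10^-3)/(3.97×10^-3) = 1.079×10^-11 F, the time constant is τ = RC = 3.906×10^-5 s, so t/τ = 2.076 and e^(−t/τ) = 0.1254.
I_d = I_cond = (V₀/R) e^(−t/τ) = (1.378×10^-5)(0.1254) = 1.73×10^-6 A.

1.73×10^-6 A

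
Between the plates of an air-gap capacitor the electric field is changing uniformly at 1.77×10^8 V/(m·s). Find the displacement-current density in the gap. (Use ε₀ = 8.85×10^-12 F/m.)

J_d = ε₀ dE/dt = (8.85×10^-12)(1.77×10^8) = 1.57×10^-3 A/m².

1.57×10^-3 A/m²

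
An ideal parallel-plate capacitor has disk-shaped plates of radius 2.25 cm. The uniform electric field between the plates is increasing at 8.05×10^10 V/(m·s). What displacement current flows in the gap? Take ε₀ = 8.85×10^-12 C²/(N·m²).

1.13×10^-3 A

The displacement current is ε₀ times dΦ_E/dt = ε₀ A dE/dt = (8.85×10^-12)(1.590×10^-3)(8.05×10^10) = 1.13×10^-3 A.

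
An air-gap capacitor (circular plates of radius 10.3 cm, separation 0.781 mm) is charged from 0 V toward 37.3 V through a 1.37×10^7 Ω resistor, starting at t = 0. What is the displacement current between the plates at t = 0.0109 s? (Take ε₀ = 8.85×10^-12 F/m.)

With C = ε₀A/d = (8.85×10^-12)(0.03333)/(7.81×10^-4) = 3.777×10^-10 F, the time constant is τ = RC = 5.174×10^-3 s, so t/τ = 2.107 and e^(−t/τ) = 0.1216.
I_d = I_cond = (V₀/R) e^(−t/τ) = (2.723×10^-6)(0.1216) = 3.31×10^-7 A.

3.31×10^-7 A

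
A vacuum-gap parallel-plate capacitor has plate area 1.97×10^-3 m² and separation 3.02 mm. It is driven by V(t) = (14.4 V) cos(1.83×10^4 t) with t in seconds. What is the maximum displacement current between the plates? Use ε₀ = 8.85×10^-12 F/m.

C = ε₀A/d = (8.85×10^-12)(1.97×10^-3)/(3.02×10^-3) = 5.773×10^-12 F; ω = 1.83×10^4 rad/s.
I_d = C dV/dt, so |I_d|_max = C V₀ ω = (5.773×10^-12)(14.4)(1.83×10^4) = 1.52×10^-6 A.

1.52×10^-6 A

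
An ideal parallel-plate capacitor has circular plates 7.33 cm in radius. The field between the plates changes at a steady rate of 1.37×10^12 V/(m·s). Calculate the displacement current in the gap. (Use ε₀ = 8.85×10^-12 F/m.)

I_d = ε₀ A (dE/dt) = (8.85×10^-12)(0.01688 m²)(1.37×10^12) = 0.205 A.

0.205 A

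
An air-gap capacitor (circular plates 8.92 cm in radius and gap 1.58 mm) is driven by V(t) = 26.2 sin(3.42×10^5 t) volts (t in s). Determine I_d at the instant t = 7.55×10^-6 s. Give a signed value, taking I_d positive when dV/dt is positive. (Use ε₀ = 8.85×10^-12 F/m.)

dE/dt = (V₀ω/d)·cos(ωt) with ωt = 2.5821 rad: (26.2)(3.42×10^5)(-0.8475)/(1.58×10^-3) = -4.806×10^9 V/(m·s).
I_d = ε₀ A dE/dt = (8.85×10^-12)(0.02500)(-4.806×10^9) = -1.06×10^-3 A.

-1.06×10^-3 A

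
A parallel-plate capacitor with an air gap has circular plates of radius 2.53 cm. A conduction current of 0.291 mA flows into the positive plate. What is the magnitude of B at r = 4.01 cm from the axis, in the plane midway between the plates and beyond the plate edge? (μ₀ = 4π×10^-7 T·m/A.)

Between the plates the displacement current equals the wire current: I_d = 0.291 mA = 2.91×10^-4 A.
Outside the plates the loop encloses all of I_d, so B·2πr = μ₀ I_d and B = 1.45×10^-9 T.

1.45×10^-9 T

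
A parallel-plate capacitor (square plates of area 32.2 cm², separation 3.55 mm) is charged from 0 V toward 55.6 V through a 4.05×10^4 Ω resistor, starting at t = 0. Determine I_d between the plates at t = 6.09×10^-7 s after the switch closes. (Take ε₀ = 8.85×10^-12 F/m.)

2.11×10^-4 A

With C = ε₀A/d = (8.85×10^-12)(3.22×10^-3)/(3.55×10^-3) = 8.027×10^-12 F, the time constant is τ = RC = 3.251×10^-7 s, so t/τ = 1.873 and e^(−t/τ) = 0.1537.
I_d = I_cond = (V₀/R) e^(−t/τ) = (1.373×10^-3)(0.1537) = 2.11×10^-4 A.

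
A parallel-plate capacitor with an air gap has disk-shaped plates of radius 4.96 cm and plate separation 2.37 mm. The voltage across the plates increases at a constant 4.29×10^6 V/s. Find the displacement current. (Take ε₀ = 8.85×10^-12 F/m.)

1.24×10^-4 A

The displacement current equals the charging current C dV/dt. With C = ε₀A/d = (8.85×10^-12)(7.729×10^-3)/(2.37×10^-3) = 2.886×10^-11 F, I_d = (2.886×10^-11)(4.29×10^6) = 1.24×10^-4 A.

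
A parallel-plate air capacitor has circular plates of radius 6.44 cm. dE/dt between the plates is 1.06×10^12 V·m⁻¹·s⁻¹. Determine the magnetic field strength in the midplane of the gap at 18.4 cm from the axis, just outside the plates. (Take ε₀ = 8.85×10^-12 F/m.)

1.33×10^-7 T

Total displacement current: I_d = ε₀(πR²)(dE/dt) = (8.85×10^-12)(0.01303)(1.06×10^12) = 0.1222 A.
With r > R the enclosed displacement current is the full I_d; B = μ₀ I_d / (2πr) = 1.33×10^-7 T.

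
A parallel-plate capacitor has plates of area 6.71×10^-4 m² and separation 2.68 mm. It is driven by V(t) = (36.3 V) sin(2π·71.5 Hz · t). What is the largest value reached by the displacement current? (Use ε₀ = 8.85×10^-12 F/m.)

C = ε₀A/d = (8.85×10^-12)(6.71×10^-4)/(2.68×10^-3) = 2.216×10^-12 F; ω = 2πf = 449.2 rad/s.
I_d = C dV/dt, so |I_d|_max = C V₀ ω = (2.216×10^-12)(36.3)(449.2) = 3.61×10^-8 A.

3.61×10^-8 A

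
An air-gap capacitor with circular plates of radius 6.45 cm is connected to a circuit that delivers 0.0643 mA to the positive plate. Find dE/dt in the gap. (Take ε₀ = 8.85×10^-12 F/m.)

By continuity, I_d in the gap equals the 0.0643 mA flowing in the wire.
Since I_d = ε₀ A dE/dt, dE/dt = I_d/(ε₀A) = (6.43×10^-5)/((8.85×10^-12)(0.01307)) = 5.56×10^8 V/(m·s).

5.56×10^8 V/(m·s)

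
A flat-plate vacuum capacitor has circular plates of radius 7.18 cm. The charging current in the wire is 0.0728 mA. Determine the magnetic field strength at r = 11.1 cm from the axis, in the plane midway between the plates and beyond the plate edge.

By continuity the displacement current in the gap matches the conduction current: I_d = 7.28×10^-5 A.
With r > R the enclosed displacement current is the full I_d; B = μ₀ I_d / (2πr) = 1.31×10^-10 T.

1.31×10^-10 T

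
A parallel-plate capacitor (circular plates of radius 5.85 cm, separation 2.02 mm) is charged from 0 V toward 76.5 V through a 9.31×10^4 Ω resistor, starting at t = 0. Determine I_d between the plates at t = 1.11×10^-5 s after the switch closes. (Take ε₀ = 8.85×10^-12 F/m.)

6.54×10^-5 A

C = ε₀A/d = (8.85×10^-12)(0.01075)/(2.02×10^-3) = 4.710×10^-11 F, so τ = RC = 4.385×10^-6 s.
The conduction current is I(t) = (V₀/R) e^(−t/τ), and the displacement current between the plates equals it.
t/τ = 2.531; I_d = (76.5/9.31×10^4) · e^(−2.531) = (8.217×10^-4)(0.07958) = 6.54×10^-5 A.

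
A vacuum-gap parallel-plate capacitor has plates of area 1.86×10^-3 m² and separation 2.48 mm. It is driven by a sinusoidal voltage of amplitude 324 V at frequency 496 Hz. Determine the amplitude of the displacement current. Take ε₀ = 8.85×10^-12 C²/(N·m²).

6.70×10^-6 A

C = ε₀A/d = (8.85×10^-12)(1.86×10^-3)/(2.48×10^-3) = 6.638×10^-12 F; ω = 2πf = 3116 rad/s.
I_d = C dV/dt, so |I_d|_max = C V₀ ω = (6.638×10^-12)(324)(3116) = 6.70×10^-6 A.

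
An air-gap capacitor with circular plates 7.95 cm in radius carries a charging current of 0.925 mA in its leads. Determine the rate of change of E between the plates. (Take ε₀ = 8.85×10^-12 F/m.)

5.26×10^9 V/(m·s)

The displacement current between the plates equals the conduction current, I_d = 0.925 mA.
Since I_d = ε₀ A dE/dt, dE/dt = I_d/(ε₀A) = (9.25×10^-4)/((8.85×10^-12)(0.01986)) = 5.26×10^9 V/(m·s).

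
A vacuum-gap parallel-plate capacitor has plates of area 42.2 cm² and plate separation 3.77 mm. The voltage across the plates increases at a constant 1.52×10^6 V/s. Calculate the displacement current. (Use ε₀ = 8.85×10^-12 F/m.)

The displacement current equals the charging current C dV/dt. With C = ε₀A/d = (8.85×10^-12)(4.22×10^-3)/(3.77×10^-3) = 9.906×10^-12 F, I_d = (9.906×10^-12)(1.52×10^6) = 1.51×10^-5 A.

1.51×10^-5 A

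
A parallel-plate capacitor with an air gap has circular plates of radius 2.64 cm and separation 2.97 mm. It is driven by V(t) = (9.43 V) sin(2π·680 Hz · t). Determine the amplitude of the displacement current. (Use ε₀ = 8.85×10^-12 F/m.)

(dE/dt)_max = V₀ω/d = 1.357×10^7 V/(m·s); ω = 2πf = 4273 rad/s.
I_d,max = ε₀ A (dE/dt)_max = (8.85×10^-12)(2.190×10^-3)(1.357×10^7) = 2.63×10^-7 A.

2.63×10^-7 A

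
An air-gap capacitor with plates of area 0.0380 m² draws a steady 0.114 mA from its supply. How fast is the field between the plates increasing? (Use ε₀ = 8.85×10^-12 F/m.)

Charge continuity gives I_d = I = 1.14×10^-4 A between the plates.
Since I_d = ε₀ A dE/dt, dE/dt = I_d/(ε₀A) = (1.14×10^-4)/((8.85×10^-12)(0.0380)) = 3.39×10^8 V/(m·s).

3.39×10^8 V/(m·s)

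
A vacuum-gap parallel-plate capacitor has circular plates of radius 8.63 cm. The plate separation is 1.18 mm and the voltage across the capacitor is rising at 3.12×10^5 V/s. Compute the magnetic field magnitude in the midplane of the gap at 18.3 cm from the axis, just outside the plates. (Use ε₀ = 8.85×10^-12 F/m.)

With E = V/d, dE/dt = 2.644×10^8 V/(m·s) and πR² = 0.02340 m², giving I_d = ε₀ πR² dE/dt = 5.475×10^-5 A.
Outside the plates the loop encloses all of I_d, so B·2πr = μ₀ I_d and B = 5.98×10^-11 T.

5.98×10^-11 T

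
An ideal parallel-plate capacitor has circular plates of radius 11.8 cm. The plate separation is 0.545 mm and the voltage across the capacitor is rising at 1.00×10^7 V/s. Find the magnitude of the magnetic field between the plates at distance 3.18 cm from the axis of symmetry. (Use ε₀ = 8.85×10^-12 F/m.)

I_d = C dV/dt with C = ε₀πR²/d = 7.103×10^-10 F, so I_d = (7.103×10^-10)(1.00×10^7) = 7.103×10^-3 A.
∮B·dl = μ₀ I_d,enc with I_d,enc = I_d r²/R² = 5.159×10^-4 A; so B = μ₀ I_d,enc/(2πr) = 3.24×10^-9 T.

3.24×10^-9 T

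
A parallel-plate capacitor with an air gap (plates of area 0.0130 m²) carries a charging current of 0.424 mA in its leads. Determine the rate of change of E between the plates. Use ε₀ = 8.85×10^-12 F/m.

3.69×10^9 V/(m·s)

Charge continuity gives I_d = I = 4.24×10^-4 A between the plates.
Then dE/dt = I_d/(ε₀A) = 3.69×10^9 V/(m·s).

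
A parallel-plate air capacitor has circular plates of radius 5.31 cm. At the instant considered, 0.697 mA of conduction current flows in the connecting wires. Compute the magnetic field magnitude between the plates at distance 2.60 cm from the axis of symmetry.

Between the plates the displacement current equals the wire current: I_d = 0.697 mA = 6.97×10^-4 A.
An Ampèrian loop of radius r encloses a fraction (r/R)² of I_d. Then B·2πr = μ₀ I_d (r/R)², giving B = μ₀ I_d r/(2πR²) = 1.29×10^-9 T.

1.29×10^-9 T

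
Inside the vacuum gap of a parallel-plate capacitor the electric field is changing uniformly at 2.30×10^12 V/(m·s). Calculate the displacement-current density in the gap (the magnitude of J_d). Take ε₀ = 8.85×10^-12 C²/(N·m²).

20.4 A/m²

J_d = ε₀ ∂E/∂t, so J_d = 20.4 A/m².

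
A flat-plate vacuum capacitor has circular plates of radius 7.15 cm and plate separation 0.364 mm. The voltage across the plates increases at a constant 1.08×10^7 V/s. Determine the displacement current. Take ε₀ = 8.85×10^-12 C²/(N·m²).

4.22×10^-3 A

E = V/d so dE/dt = (dV/dt)/d = 2.967×10^10 V/(m·s), and I_d = ε₀ A dE/dt = (8.85×10^-12)(0.01606)(2.967×10^10) = 4.22×10^-3 A.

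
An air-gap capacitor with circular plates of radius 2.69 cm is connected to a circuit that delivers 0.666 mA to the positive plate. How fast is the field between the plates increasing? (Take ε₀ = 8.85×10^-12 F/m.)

3.31×10^10 V/(m·s)

The displacement current between the plates equals the conduction current, I_d = 0.666 mA.
Inverting I_d = ε₀ A dE/dt gives dE/dt = 6.66×10^-4 / (8.85×10^-12 · 2.273×10^-3) = 3.31×10^10 V/(m·s).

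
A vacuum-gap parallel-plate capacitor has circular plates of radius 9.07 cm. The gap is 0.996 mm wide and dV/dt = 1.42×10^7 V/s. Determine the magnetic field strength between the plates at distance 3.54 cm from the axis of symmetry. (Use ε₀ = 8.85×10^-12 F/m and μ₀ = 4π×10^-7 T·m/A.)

2.81×10^-9 T

dE/dt = (dV/dt)/d = 1.426×10^10 V/(m·s); I_d = ε₀(πR²)(dE/dt) = (8.85×10^-12)(0.02584)(1.426×10^10) = 3.261×10^-3 A.
∮B·dl = μ₀ I_d,enc with I_d,enc = I_d r²/R² = 4.968×10^-4 A; so B = μ₀ I_d,enc/(2πr) = 2.81×10^-9 T.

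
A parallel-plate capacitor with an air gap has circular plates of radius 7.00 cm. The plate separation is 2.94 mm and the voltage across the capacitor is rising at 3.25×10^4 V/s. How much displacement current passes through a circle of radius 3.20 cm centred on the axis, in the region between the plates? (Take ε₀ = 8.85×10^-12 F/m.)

3.15×10^-7 A

I_d = C dV/dt with C = ε₀πR²/d = 4.633×10^-11 F, so I_d = (4.633×10^-11)(3.25×10^4) = 1.506×10^-6 A.
The field is uniform, so I_d,enc = I_d (r/R)² = (1.506×10^-6)(3.20/7.00)² = 3.15×10^-7 A.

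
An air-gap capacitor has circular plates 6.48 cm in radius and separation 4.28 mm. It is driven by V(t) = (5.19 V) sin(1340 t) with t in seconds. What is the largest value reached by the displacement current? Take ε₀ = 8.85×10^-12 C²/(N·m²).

The displacement current equals the conduction current C dV/dt, which peaks at C V₀ ω.
With C = ε₀A/d = (8.85×10^-12)(0.01319)/(4.28×10^-3) = 2.727×10^-11 F and ω = 1340 rad/s, I_d,max = (2.727×10^-11)(5.19)(1340) = 1.90×10^-7 A.

1.90×10^-7 A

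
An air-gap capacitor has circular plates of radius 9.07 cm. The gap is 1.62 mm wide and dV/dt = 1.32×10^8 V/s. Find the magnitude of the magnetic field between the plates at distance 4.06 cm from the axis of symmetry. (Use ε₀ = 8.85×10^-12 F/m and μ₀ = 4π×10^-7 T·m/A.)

dE/dt = (dV/dt)/d = 8.148×10^10 V/(m·s); I_d = ε₀(πR²)(dE/dt) = (8.85×10^-12)(0.02584)(8.148×10^10) = 0.01863 A.
For r < R the Ampère–Maxwell law gives B(2πr) = μ₀ I_d (r²/R²), so B = μ₀ I_d r/(2πR²) = (4π×10^-7)(0.01863)(0.0406)/(2π·0.0907²) = 1.84×10^-8 T.

1.84×10^-8 T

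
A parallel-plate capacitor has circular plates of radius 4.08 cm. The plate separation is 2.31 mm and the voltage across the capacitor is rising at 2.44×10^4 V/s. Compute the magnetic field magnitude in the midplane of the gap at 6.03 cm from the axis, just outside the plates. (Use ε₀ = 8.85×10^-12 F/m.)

dE/dt = (dV/dt)/d = 1.056×10^7 V/(m·s); I_d = ε₀(πR²)(dE/dt) = (8.85×10^-12)(5.230×10^-3)(1.056×10^7) = 4.888×10^-7 A.
With r > R the enclosed displacement current is the full I_d; B = μ₀ I_d / (2πr) = 1.62×10^-12 T.

1.62×10^-12 T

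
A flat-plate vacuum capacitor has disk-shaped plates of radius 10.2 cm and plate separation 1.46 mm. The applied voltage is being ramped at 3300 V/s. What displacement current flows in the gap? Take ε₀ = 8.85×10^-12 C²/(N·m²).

6.54×10^-7 A

E = V/d so dE/dt = (dV/dt)/d = 2.260×10^6 V/(m·s), and I_d = ε₀ A dE/dt = (8.85×10^-12)(0.03269)(2.260×10^6) = 6.54×10^-7 A.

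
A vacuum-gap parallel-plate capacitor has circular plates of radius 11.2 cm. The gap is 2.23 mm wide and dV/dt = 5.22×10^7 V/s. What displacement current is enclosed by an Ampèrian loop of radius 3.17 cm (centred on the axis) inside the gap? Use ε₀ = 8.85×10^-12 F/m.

With E = V/d, dE/dt = 2.341×10^10 V/(m·s) and πR² = 0.03941 m², giving I_d = ε₀ πR² dE/dt = 8.165×10^-3 A.
The field is uniform, so I_d,enc = I_d (r/R)² = (8.165×10^-3)(3.17/11.2)² = 6.54×10^-4 A.

6.54×10^-4 A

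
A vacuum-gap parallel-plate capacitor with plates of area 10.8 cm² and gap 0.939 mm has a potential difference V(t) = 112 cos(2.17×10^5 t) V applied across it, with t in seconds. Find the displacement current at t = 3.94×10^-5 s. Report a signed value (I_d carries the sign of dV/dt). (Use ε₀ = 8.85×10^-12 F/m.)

-1.90×10^-4 A

C = ε₀A/d = (8.85×10^-12)(1.08×10^-3)/(9.39×10^-4) = 1.018×10^-11 F. dV/dt = V₀ω·−sin(ωt); at ωt = 8.5498 rad this factor is -0.7675.
I_d = C dV/dt = (1.018×10^-11)(112)(2.17×10^5)(-0.7675) = -1.90×10^-4 A.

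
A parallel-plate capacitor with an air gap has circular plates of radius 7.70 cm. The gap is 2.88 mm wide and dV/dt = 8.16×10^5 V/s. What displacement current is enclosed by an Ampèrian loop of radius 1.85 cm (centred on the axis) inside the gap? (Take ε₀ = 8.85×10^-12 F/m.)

I_d = C dV/dt with C = ε₀πR²/d = 5.725×10^-11 F, so I_d = (5.725×10^-11)(8.16×10^5) = 4.672×10^-5 A.
The field is uniform, so I_d,enc = I_d (r/R)² = (4.672×10^-5)(1.85/7.70)² = 2.70×10^-6 A.

2.70×10^-6 A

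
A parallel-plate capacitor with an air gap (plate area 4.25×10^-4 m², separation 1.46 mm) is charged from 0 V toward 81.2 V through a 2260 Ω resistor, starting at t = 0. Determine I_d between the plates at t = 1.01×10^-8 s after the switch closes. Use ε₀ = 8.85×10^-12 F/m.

6.34×10^-3 A

C = ε₀A/d = (8.85×10^-12)(4.25×10^-4)/(1.46×10^-3) = 2.576×10^-12 F and τ = RC = 5.822×10^-9 s. I_d in the gap equals the RC charging current.
I_d(t) = (V₀/R) e^(−t/τ) = 0.03593 · e^(−1.735) = 6.34×10^-3 A.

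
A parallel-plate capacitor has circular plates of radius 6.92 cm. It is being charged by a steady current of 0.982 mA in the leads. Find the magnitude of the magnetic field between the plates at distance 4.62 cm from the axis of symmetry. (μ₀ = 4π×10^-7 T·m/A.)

1.89×10^-9 T

No conduction current crosses the gap, so I_d there equals the 9.82×10^-4 A in the leads.
∮B·dl = μ₀ I_d,enc with I_d,enc = I_d r²/R² = 4.377×10^-4 A; so B = μ₀ I_d,enc/(2πr) = 1.89×10^-9 T.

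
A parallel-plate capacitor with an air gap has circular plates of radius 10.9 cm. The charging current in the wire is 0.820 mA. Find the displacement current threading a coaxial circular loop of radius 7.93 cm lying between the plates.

4.34×10^-4 A

No conduction current crosses the gap, so I_d there equals the 8.20×10^-4 A in the leads.
The field is uniform, so I_d,enc = I_d (r/R)² = (8.20×10^-4)(7.93/10.9)² = 4.34×10^-4 A.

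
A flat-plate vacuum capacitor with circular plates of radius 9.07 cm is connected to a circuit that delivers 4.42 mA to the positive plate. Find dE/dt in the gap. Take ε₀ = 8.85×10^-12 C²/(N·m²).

1.93×10^10 V/(m·s)

Charge continuity gives I_d = I = 4.42×10^-3 A between the plates.
Inverting I_d = ε₀ A dE/dt gives dE/dt = 4.42×10^-3 / (8.85×10^-12 · 0.02584) = 1.93×10^10 V/(m·s).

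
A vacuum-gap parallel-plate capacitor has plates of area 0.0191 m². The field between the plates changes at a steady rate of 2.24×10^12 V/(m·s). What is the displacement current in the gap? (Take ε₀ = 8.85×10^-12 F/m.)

0.379 A

The displacement current is ε₀ times dΦ_E/dt = ε₀ A dE/dt = (8.85×10^-12)(0.0191)(2.24×10^12) = 0.379 A.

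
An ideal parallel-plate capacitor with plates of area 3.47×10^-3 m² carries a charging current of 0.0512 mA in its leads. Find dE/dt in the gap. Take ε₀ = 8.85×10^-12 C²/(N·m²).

By continuity, I_d in the gap equals the 0.0512 mA flowing in the wire.
Inverting I_d = ε₀ A dE/dt gives dE/dt = 5.12×10^-5 / (8.85×10^-12 · 3.47×10^-3) = 1.67×10^9 V/(m·s).

1.67×10^9 V/(m·s)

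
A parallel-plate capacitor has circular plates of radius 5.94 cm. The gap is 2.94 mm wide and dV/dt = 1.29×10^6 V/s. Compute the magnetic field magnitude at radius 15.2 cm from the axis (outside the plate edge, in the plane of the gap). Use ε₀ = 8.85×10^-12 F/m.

I_d = C dV/dt with C = ε₀πR²/d = 3.335×10^-11 F, so I_d = (3.335×10^-11)(1.29×10^6) = 4.302×10^-5 A.
With r > R the enclosed displacement current is the full I_d; B = μ₀ I_d / (2πr) = 5.66×10^-11 T.

5.66×10^-11 T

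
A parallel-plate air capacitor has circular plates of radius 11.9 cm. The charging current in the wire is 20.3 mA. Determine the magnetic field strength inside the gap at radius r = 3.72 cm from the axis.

1.07×10^-8 T

Between the plates the displacement current equals the wire current: I_d = 20.3 mA = 0.0203 A.
∮B·dl = μ₀ I_d,enc with I_d,enc = I_d r²/R² = 1.984×10^-3 A; so B = μ₀ I_d,enc/(2πr) = 1.07×10^-8 T.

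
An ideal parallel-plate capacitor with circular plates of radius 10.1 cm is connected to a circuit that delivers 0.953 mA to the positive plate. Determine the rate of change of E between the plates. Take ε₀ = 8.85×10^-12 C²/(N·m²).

The displacement current between the plates equals the conduction current, I_d = 0.953 mA.
Since I_d = ε₀ A dE/dt, dE/dt = I_d/(ε₀A) = (9.53×10^-4)/((8.85×10^-12)(0.03205)) = 3.36×10^9 V/(m·s).

3.36×10^9 V/(m·s)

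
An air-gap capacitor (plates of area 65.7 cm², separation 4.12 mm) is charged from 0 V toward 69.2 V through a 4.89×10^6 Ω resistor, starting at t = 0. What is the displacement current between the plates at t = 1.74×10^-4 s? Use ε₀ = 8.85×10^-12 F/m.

1.14×10^-6 A

C = ε₀A/d = (8.85×10^-12)(6.57×10^-3)/(4.12×10^-3) = 1.411×10^-11 F, so τ = RC = 6.900×10^-5 s.
The conduction current is I(t) = (V₀/R) e^(−t/τ), and the displacement current between the plates equals it.
t/τ = 2.522; I_d = (69.2/4.89×10^6) · e^(−2.522) = (1.415×10^-5)(0.08030) = 1.14×10^-6 A.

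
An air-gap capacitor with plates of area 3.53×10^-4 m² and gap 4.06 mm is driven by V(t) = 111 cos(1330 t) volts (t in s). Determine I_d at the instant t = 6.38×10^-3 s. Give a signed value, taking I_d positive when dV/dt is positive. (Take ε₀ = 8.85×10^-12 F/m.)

-9.17×10^-8 A

dE/dt = (V₀ω/d)·−sin(ωt) with ωt = 8.4854 rad: (111)(1330)(-0.8072)/(4.06×10^-3) = -2.935×10^7 V/(m·s).
I_d = ε₀ A dE/dt = (8.85×10^-12)(3.53×10^-4)(-2.935×10^7) = -9.17×10^-8 A.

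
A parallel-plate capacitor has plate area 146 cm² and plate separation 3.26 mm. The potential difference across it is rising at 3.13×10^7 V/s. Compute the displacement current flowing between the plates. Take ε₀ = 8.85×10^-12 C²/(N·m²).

The field between the plates is E = V/d, so dE/dt = (3.13×10^7)/(3.26×10^-3 m) = 9.601×10^9 V/(m·s).
I_d = ε₀ A (dE/dt) = (8.85×10^-12)(0.0146)(9.601×10^9) = 1.24×10^-3 A.

1.24×10^-3 A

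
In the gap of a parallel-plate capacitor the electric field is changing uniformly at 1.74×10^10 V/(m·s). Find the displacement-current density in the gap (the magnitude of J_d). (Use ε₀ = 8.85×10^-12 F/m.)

J_d = ε₀ dE/dt = (8.85×10^-12)(1.74×10^10) = 0.154 A/m².

0.154 A/m²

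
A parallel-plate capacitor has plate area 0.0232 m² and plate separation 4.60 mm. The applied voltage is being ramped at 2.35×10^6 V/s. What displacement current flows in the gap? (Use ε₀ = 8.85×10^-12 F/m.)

The field between the plates is E = V/d, so dE/dt = (2.35×10^6)/(4.60×10^-3 m) = 5.109×10^8 V/(m·s).
I_d = ε₀ A (dE/dt) = (8.85×10^-12)(0.0232)(5.109×10^8) = 1.05×10^-4 A.

1.05×10^-4 A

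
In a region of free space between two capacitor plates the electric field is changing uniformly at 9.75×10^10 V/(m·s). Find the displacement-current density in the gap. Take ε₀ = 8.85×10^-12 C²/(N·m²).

0.863 A/m²

J_d = ε₀ dE/dt = (8.85×10^-12)(9.75×10^10) = 0.863 A/m².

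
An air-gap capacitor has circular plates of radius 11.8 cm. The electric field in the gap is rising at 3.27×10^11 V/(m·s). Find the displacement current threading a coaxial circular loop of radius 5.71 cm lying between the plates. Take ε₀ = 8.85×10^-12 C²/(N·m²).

I_d = ε₀ dΦ_E/dt = ε₀ πR² (dE/dt) = (8.85×10^-12)(0.04374)(3.27×10^11) = 0.1266 A through the full plate area.
Through an area πr² the displacement current is I_d·(πr²/πR²) = I_d (r/R)² = 0.0296 A.

0.0296 A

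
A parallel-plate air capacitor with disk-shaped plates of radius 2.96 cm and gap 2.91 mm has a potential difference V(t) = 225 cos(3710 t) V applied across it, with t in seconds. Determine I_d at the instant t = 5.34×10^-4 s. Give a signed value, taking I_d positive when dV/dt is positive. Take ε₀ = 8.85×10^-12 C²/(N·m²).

C = ε₀A/d = (8.85×10^-12)(2.753×10^-3)/(2.91×10^-3) = 8.373×10^-12 F. dV/dt = V₀ω·−sin(ωt); at ωt = 1.98114 rad this factor is -0.9170.
I_d = C dV/dt = (8.373×10^-12)(225)(3710)(-0.9170) = -6.41×10^-6 A.

-6.41×10^-6 A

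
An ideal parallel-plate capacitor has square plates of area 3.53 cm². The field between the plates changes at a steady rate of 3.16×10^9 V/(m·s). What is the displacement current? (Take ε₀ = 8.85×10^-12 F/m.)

9.87×10^-6 A

I_d = ε₀ A (dE/dt) = (8.85×10^-12)(3.53×10^-4 m²)(3.16×10^9) = 9.87×10^-6 A.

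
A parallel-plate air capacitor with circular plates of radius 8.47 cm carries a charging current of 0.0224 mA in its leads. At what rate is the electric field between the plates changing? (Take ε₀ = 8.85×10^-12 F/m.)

The displacement current between the plates equals the conduction current, I_d = 0.0224 mA.
Since I_d = ε₀ A dE/dt, dE/dt = I_d/(ε₀A) = (2.24×10^-5)/((8.85×10^-12)(0.02254)) = 1.12×10^8 V/(m·s).

1.12×10^8 V/(m·s)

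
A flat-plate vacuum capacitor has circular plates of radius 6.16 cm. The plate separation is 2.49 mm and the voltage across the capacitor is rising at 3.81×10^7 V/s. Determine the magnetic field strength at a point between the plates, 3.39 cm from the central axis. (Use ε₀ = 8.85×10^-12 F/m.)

2.88×10^-9 T

With E = V/d, dE/dt = 1.530×10^10 V/(m·s) and πR² = 0.01192 m², giving I_d = ε₀ πR² dE/dt = 1.614×10^-3 A.
An Ampèrian loop of radius r encloses a fraction (r/R)² of I_d. Then B·2πr = μ₀ I_d (r/R)², giving B = μ₀ I_d r/(2πR²) = 2.88×10^-9 T.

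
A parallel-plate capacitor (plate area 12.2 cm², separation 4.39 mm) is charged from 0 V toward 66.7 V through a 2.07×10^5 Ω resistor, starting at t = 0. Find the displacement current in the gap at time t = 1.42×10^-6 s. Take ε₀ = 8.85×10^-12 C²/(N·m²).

C = ε₀A/d = (8.85×10^-12)(1.22×10^-3)/(4.39×10^-3) = 2.459×10^-12 F and τ = RC = 5.090×10^-7 s. I_d in the gap equals the RC charging current.
I_d(t) = (V₀/R) e^(−t/τ) = 3.222×10^-4 · e^(−2.790) = 1.98×10^-5 A.

1.98×10^-5 A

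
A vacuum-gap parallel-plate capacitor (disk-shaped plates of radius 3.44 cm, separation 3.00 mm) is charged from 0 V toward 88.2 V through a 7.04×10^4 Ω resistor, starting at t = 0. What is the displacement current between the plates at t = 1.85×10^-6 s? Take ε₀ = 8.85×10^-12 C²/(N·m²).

C = ε₀A/d = (8.85×10^-12)(3.718×10^-3)/(3.00×10^-3) = 1.097×10^-11 F and τ = RC = 7.723×10^-7 s. I_d in the gap equals the RC charging current.
I_d(t) = (V₀/R) e^(−t/τ) = 1.253×10^-3 · e^(−2.395) = 1.14×10^-4 A.

1.14×10^-4 A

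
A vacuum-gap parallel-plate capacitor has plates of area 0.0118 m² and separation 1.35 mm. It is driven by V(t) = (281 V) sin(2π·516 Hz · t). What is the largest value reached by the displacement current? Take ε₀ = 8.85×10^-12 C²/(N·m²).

7.05×10^-5 A

The displacement current equals the conduction current C dV/dt, which peaks at C V₀ ω.
With C = ε₀A/d = (8.85×10^-12)(0.0118)/(1.35×10^-3) = 7.736×10^-11 F and ω = 2πf = 3242 rad/s, I_d,max = (7.736×10^-11)(281)(3242) = 7.05×10^-5 A.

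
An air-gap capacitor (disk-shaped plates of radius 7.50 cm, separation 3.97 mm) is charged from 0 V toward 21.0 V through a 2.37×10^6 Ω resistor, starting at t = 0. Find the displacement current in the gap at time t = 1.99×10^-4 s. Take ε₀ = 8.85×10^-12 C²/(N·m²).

With C = ε₀A/d = (8.85×10^-12)(0.01767)/(3.97×10^-3) = 3.939×10^-11 F, the time constant is τ = RC = 9.335×10^-5 s, so t/τ = 2.132 and e^(−t/τ) = 0.1186.
I_d = I_cond = (V₀/R) e^(−t/τ) = (8.861×10^-6)(0.1186) = 1.05×10^-6 A.

1.05×10^-6 A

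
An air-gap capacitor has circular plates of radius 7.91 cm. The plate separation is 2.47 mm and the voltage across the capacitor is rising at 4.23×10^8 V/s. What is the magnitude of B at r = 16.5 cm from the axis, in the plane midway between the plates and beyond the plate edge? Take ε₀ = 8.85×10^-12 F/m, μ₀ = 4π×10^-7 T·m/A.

I_d = C dV/dt with C = ε₀πR²/d = 7.044×10^-11 F, so I_d = (7.044×10^-11)(4.23×10^8) = 0.02980 A.
For r ≥ R the full I_d is enclosed: B = μ₀ I_d/(2πr) = (4π×10^-7)(0.02980)/(2π·0.165) = 3.61×10^-8 T.

3.61×10^-8 T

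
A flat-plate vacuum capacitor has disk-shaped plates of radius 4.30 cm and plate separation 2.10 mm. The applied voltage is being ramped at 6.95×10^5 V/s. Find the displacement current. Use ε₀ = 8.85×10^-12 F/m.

1.70×10^-5 A

The field between the plates is E = V/d, so dE/dt = (6.95×10^5)/(2.10×10^-3 m) = 3.310×10^8 V/(m·s).
I_d = ε₀ A (dE/dt) = (8.85×10^-12)(5.809×10^-3)(3.310×10^8) = 1.70×10^-5 A.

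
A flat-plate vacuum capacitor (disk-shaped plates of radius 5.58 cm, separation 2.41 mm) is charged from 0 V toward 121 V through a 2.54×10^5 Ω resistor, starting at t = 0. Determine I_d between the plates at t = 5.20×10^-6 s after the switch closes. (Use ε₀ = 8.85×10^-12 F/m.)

C = ε₀A/d = (8.85×10^-12)(9.782×10^-3)/(2.41×10^-3) = 3.592×10^-11 F and τ = RC = 9.124×10^-6 s. I_d in the gap equals the RC charging current.
I_d(t) = (V₀/R) e^(−t/τ) = 4.764×10^-4 · e^(−0.5699) = 2.69×10^-4 A.

2.69×10^-4 A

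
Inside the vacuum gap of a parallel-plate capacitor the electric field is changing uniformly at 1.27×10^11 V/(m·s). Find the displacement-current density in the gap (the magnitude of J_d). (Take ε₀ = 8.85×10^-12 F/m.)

J_d = ε₀ ∂E/∂t, so J_d = 1.12 A/m².

1.12 A/m²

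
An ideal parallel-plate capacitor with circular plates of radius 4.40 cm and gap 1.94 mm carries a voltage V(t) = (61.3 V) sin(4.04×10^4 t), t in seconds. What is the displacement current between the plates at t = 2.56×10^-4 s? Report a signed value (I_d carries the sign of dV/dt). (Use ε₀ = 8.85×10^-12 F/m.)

-4.18×10^-5 A

C = ε₀A/d = (8.85×10^-12)(6.082×10^-3)/(1.94×10^-3) = 2.775×10^-11 F. dV/dt = V₀ω·cos(ωt); at ωt = 10.3424 rad this factor is -0.6077.
I_d = C dV/dt = (2.775×10^-11)(61.3)(4.04×10^4)(-0.6077) = -4.18×10^-5 A.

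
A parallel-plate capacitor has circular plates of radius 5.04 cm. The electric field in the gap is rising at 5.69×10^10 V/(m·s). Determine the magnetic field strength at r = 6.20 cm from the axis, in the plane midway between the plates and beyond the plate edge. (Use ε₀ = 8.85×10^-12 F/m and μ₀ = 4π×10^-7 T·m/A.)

1.30×10^-8 T

Through the whole plate area (πR² = 7.980×10^-3 m²), I_d = ε₀ πR² dE/dt = 4.018×10^-3 A.
With r > R the enclosed displacement current is the full I_d; B = μ₀ I_d / (2πr) = 1.30×10^-8 T.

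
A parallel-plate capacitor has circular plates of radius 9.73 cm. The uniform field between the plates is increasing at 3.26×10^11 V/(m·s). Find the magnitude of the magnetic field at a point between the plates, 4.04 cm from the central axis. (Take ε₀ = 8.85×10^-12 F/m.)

7.32×10^-8 T

Total displacement current: I_d = ε₀(πR²)(dE/dt) = (8.85×10^-12)(0.02974)(3.26×10^11) = 0.08580 A.
For r < R the Ampère–Maxwell law gives B(2πr) = μ₀ I_d (r²/R²), so B = μ₀ I_d r/(2πR²) = (4π×10^-7)(0.08580)(0.0404)/(2π·0.0973²) = 7.32×10^-8 T.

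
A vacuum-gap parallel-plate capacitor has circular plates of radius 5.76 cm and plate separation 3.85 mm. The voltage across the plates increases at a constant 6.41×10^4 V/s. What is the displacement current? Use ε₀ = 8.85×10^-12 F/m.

E = V/d so dE/dt = (dV/dt)/d = 1.665×10^7 V/(m·s), and I_d = ε₀ A dE/dt = (8.85×10^-12)(0.01042)(1.665×10^7) = 1.54×10^-6 A.

1.54×10^-6 A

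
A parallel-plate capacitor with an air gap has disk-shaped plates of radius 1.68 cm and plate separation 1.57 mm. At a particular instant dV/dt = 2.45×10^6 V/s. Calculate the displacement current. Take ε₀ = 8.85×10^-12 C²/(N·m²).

The displacement current equals the charging current C dV/dt. With C = ε₀A/d = (8.85×10^-12)(8.867×10^-4)/(1.57×10^-3) = 4.998×10^-12 F, I_d = (4.998×10^-12)(2.45×10^6) = 1.22×10^-5 A.

1.22×10^-5 A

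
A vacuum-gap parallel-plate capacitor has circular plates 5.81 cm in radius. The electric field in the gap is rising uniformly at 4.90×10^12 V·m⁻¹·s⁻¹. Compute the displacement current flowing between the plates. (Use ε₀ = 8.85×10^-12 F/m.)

0.460 A

The displacement current is ε₀ times dΦ_E/dt = ε₀ A dE/dt = (8.85×10^-12)(0.01060)(4.90×10^12) = 0.460 A.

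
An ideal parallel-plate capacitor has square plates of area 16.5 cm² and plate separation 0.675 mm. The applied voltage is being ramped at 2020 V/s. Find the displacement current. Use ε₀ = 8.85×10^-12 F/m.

4.37×10^-8 A

E = V/d so dE/dt = (dV/dt)/d = 2.993×10^6 V/(m·s), and I_d = ε₀ A dE/dt = (8.85×10^-12)(1.65×10^-3)(2.993×10^6) = 4.37×10^-8 A.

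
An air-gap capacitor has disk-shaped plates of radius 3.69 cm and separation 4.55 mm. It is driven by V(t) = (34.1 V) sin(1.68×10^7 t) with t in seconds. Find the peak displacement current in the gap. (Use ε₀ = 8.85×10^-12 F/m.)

4.77×10^-3 A

The displacement current equals the conduction current C dV/dt, which peaks at C V₀ ω.
With C = ε₀A/d = (8.85×10^-12)(4.278×10^-3)/(4.55×10^-3) = 8.321×10^-12 F and ω = 1.68×10^7 rad/s, I_d,max = (8.321×10^-12)(34.1)(1.68×10^7) = 4.77×10^-3 A.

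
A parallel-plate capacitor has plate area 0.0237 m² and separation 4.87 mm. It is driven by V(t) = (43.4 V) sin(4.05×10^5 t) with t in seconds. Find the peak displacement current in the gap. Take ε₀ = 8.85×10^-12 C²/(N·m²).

7.57×10^-4 A

C = ε₀A/d = (8.85×10^-12)(0.0237)/(4.87×10^-3) = 4.307×10^-11 F; ω = 4.05×10^5 rad/s.
I_d = C dV/dt, so |I_d|_max = C V₀ ω = (4.307×10^-11)(43.4)(4.05×10^5) = 7.57×10^-4 A.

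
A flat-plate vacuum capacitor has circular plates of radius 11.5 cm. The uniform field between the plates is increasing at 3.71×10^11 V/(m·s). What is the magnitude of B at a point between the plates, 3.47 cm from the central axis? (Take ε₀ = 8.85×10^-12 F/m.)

Through the whole plate area (πR² = 0.04155 m²), I_d = ε₀ πR² dE/dt = 0.1364 A.
For r < R the Ampère–Maxwell law gives B(2πr) = μ₀ I_d (r²/R²), so B = μ₀ I_d r/(2πR²) = (4π×10^-7)(0.1364)(0.0347)/(2π·0.115²) = 7.16×10^-8 T.

7.16×10^-8 T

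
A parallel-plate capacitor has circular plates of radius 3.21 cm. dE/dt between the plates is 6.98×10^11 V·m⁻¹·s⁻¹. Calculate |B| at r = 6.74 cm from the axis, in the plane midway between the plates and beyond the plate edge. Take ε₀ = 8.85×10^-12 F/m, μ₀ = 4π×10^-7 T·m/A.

Through the whole plate area (πR² = 3.237×10^-3 m²), I_d = ε₀ πR² dE/dt = 0.02000 A.
With r > R the enclosed displacement current is the full I_d; B = μ₀ I_d / (2πr) = 5.93×10^-8 T.

5.93×10^-8 T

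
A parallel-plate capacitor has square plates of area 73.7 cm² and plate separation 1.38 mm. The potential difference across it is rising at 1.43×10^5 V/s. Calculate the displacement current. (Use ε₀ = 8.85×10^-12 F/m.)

6.76×10^-6 A

C = ε₀A/d = (8.85×10^-12)(7.37×10^-3)/(1.38×10^-3) = 4.726×10^-11 F.
I_d = C dV/dt = (4.726×10^-11)(1.43×10^5) = 6.76×10^-6 A.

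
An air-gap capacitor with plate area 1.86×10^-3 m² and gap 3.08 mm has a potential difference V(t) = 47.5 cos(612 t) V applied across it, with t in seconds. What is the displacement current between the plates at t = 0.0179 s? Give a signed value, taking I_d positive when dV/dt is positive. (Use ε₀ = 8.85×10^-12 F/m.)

dV/dt = (47.5)(612)·−sin(10.9548) = 2.905×10^4 V/s.
I_d = C dV/dt with C = ε₀A/d = (8.85×10^-12)(1.86×10^-3)/(3.08×10^-3) = 5.344×10^-12 F, so I_d = (5.344×10^-12)(2.905×10^4) = 1.55×10^-7 A.

1.55×10^-7 A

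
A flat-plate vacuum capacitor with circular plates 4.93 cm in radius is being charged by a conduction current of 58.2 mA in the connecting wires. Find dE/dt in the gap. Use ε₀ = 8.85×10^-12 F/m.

8.61×10^11 V/(m·s)

The displacement current between the plates equals the conduction current, I_d = 58.2 mA.
Since I_d = ε₀ A dE/dt, dE/dt = I_d/(ε₀A) = (0.0582)/((8.85×10^-12)(7.636×10^-3)) = 8.61×10^11 V/(m·s).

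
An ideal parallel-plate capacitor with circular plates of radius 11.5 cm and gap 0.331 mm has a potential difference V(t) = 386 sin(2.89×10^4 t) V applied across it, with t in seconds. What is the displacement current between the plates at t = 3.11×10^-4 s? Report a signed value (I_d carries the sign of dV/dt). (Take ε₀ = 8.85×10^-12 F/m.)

-0.0112 A

C = ε₀A/d = (8.85×10^-12)(0.04155)/(3.31×10^-4) = 1.111×10^-9 F. dV/dt = V₀ω·cos(ωt); at ωt = 8.9879 rad this factor is -0.9061.
I_d = C dV/dt = (1.111×10^-9)(386)(2.89×10^4)(-0.9061) = -0.0112 A.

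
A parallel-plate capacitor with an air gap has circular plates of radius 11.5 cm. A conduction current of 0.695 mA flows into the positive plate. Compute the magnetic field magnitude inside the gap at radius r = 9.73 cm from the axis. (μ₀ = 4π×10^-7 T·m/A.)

Between the plates the displacement current equals the wire current: I_d = 0.695 mA = 6.95×10^-4 A.
∮B·dl = μ₀ I_d,enc with I_d,enc = I_d r²/R² = 4.975×10^-4 A; so B = μ₀ I_d,enc/(2πr) = 1.02×10^-9 T.

1.02×10^-9 T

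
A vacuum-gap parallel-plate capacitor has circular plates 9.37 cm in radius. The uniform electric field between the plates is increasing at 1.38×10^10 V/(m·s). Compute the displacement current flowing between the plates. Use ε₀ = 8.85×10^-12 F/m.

The displacement current is ε₀ times dΦ_E/dt = ε₀ A dE/dt = (8.85×10^-12)(0.02758)(1.38×10^10) = 3.37×10^-3 A.

3.37×10^-3 A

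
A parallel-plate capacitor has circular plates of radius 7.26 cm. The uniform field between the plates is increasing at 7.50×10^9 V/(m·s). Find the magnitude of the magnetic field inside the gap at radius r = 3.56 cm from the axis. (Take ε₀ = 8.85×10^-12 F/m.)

1.48×10^-9 T

Through the whole plate area (πR² = 0.01656 m²), I_d = ε₀ πR² dE/dt = 1.099×10^-3 A.
For r < R the Ampère–Maxwell law gives B(2πr) = μ₀ I_d (r²/R²), so B = μ₀ I_d r/(2πR²) = (4π×10^-7)(1.099×10^-3)(0.0356)/(2π·0.0726²) = 1.48×10^-9 T.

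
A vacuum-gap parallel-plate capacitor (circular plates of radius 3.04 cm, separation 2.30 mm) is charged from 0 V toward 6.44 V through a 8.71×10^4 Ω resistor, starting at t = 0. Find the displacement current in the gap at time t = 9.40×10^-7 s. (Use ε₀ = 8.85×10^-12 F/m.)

2.81×10^-5 A

C = ε₀A/d = (8.85×10^-12)(2.903×10^-3)/(2.30×10^-3) = 1.117×10^-11 F, so τ = RC = 9.729×10^-7 s.
The conduction current is I(t) = (V₀/R) e^(−t/τ), and the displacement current between the plates equals it.
t/τ = 0.9662; I_d = (6.44/8.71×10^4) · e^(−0.9662) = (7.394×10^-5)(0.3805) = 2.81×10^-5 A.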